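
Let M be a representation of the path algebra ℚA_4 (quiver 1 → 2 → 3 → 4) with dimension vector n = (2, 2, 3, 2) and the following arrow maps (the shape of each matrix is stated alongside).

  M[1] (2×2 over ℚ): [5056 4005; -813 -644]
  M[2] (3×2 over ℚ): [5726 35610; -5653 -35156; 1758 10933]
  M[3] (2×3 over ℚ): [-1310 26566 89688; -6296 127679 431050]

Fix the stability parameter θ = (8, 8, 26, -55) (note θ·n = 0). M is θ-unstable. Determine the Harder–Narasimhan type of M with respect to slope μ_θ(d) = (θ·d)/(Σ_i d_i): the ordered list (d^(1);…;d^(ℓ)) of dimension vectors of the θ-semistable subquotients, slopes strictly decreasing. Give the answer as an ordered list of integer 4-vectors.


Interval decomposition of M: I[1,3], I[1,4], I[3,4].
HN type (ℓ=4): μ^(1)=26; μ^(2)=8; μ^(3)=-13/4; μ^(4)=-29/2

((0, 0, 1, 0); (1, 1, 0, 0); (1, 1, 1, 1); (0, 0, 1, 1))


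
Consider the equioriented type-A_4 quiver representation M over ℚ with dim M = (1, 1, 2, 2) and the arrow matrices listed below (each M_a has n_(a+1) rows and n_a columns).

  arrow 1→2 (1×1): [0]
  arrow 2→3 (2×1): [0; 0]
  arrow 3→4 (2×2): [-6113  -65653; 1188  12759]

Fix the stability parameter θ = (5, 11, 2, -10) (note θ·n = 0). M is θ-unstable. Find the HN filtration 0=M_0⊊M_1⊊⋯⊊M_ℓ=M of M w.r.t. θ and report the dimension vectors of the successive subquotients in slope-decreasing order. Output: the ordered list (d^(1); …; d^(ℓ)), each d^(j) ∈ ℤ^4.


Interval decomposition of M: I[1,1], I[2,2], I[3,4]^2.
HN type (ℓ=3): μ^(1)=11; μ^(2)=5; μ^(3)=-4

((0, 1, 0, 0); (1, 0, 0, 0); (0, 0, 2, 2))


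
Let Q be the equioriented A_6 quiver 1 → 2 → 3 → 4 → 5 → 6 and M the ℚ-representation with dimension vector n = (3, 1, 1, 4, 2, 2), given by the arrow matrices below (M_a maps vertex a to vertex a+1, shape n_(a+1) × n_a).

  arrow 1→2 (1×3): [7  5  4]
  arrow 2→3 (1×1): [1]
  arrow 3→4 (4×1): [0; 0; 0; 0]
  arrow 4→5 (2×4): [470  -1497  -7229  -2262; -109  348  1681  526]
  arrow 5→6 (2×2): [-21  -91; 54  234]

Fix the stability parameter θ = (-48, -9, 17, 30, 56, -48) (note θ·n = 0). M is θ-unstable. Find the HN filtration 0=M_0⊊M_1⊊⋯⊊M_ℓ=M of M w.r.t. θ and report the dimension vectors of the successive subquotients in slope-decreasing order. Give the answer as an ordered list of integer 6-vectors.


Barcode: M ≅ I[1,1]^2, I[1,3], I[4,4]^2, I[4,5], I[4,6], I[6,6]. HN layers by μ_θ (6 steps, strictly decreasing):
  μ^(1)=56; μ^(2)=30; μ^(3)=17; μ^(4)=38/3; μ^(5)=-9; μ^(6)=-48

((0, 0, 0, 0, 1, 0); (0, 0, 0, 3, 0, 0); (0, 0, 1, 0, 0, 0); (0, 0, 0, 1, 1, 1); (0, 1, 0, 0, 0, 0); (3, 0, 0, 0, 0, 1))


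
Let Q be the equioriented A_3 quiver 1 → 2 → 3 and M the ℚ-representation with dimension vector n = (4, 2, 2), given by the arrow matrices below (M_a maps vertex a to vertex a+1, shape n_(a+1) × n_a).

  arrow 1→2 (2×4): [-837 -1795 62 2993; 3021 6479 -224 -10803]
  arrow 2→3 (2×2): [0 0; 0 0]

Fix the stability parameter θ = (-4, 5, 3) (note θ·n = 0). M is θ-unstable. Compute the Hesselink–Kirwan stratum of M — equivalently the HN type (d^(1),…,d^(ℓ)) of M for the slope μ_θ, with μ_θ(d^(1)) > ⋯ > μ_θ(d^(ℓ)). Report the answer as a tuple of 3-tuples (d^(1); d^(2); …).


Barcode: M ≅ I[1,1]^2, I[1,2]^2, I[3,3]^2. HN layers by μ_θ (3 steps, strictly decreasing):
  μ^(1)=5; μ^(2)=3; μ^(3)=-4

((0, 2, 0); (0, 0, 2); (4, 0, 0))


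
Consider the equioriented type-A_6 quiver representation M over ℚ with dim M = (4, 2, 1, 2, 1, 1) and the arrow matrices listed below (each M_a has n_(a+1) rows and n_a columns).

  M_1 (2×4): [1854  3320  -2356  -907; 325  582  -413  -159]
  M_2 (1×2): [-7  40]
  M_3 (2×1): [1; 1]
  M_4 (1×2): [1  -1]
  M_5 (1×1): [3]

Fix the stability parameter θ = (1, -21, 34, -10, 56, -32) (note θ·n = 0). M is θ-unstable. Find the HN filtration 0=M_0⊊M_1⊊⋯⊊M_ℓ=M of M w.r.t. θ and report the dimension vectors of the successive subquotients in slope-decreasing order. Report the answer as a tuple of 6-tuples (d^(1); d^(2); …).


Barcode: M ≅ I[1,1]^2, I[1,2], I[1,4], I[4,6]. HN layers by μ_θ (3 steps, strictly decreasing):
  μ^(1)=12; μ^(2)=1; μ^(3)=-10

((0, 0, 1, 1, 1, 1); (2, 0, 0, 0, 0, 0); (2, 2, 0, 1, 0, 0))


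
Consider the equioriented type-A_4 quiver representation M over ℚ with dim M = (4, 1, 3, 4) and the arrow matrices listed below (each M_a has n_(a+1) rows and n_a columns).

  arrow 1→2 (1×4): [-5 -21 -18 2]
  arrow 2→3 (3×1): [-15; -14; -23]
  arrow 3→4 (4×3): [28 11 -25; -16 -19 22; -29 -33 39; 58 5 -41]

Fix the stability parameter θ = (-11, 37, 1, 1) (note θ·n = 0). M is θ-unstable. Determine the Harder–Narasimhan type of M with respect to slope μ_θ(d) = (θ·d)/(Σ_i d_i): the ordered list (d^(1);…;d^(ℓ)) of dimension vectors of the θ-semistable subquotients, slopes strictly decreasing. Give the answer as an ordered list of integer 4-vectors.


Interval decomposition of M: I[1,1]^3, I[1,4], I[3,4]^2, I[4,4].
HN type (ℓ=3): μ^(1)=13; μ^(2)=1; μ^(3)=-11

((0, 1, 1, 1); (0, 0, 2, 3); (4, 0, 0, 0))


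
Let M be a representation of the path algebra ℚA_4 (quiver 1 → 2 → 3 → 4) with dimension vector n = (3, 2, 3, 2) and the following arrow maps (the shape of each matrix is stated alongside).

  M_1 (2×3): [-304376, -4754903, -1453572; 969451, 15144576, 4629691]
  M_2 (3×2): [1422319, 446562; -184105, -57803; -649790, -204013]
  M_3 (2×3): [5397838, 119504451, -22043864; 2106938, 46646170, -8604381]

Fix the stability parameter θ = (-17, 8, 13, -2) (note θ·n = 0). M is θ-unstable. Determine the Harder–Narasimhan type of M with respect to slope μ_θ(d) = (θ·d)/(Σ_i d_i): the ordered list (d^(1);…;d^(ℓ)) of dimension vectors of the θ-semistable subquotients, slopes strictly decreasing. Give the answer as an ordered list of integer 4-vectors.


Interval decomposition of M: I[1,1], I[1,4]^2, I[3,3].
HN type (ℓ=3): μ^(1)=13; μ^(2)=19/3; μ^(3)=-17

((0, 0, 1, 0); (0, 2, 2, 2); (3, 0, 0, 0))


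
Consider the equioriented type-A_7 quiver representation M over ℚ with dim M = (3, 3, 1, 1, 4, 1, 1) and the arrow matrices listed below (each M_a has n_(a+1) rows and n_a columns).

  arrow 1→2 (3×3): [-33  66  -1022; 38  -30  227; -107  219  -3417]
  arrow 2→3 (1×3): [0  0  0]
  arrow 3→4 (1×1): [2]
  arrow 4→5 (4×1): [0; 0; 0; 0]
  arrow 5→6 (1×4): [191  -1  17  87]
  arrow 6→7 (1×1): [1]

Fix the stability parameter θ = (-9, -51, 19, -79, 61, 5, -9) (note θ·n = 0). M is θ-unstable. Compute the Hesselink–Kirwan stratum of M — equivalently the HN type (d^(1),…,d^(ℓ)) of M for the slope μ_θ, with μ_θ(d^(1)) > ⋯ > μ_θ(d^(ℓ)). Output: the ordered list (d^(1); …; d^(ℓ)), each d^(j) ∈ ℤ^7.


Via rank(M_{q-1}∘⋯∘M_p): M ≅ I[1,2]^3, I[3,4], I[5,5]^3, I[5,7].
μ_θ-semistable layers: μ^(1)=61; μ^(2)=19; μ^(3)=-30

((0, 0, 0, 0, 3, 0, 0); (0, 0, 0, 0, 1, 1, 1); (3, 3, 1, 1, 0, 0, 0))


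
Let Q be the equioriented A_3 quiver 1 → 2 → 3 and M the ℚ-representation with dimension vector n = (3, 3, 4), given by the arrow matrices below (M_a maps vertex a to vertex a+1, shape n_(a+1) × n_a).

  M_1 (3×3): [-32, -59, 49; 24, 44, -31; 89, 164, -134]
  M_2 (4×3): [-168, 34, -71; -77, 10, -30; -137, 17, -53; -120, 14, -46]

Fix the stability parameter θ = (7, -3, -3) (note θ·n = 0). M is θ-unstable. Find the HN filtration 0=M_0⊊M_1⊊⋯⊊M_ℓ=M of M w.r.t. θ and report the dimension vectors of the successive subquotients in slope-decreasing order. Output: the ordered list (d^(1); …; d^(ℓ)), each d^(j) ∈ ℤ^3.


Barcode: M ≅ I[1,3]^3, I[3,3]. HN layers by μ_θ (2 steps, strictly decreasing):
  μ^(1)=1/3; μ^(2)=-3

((3, 3, 3); (0, 0, 1))


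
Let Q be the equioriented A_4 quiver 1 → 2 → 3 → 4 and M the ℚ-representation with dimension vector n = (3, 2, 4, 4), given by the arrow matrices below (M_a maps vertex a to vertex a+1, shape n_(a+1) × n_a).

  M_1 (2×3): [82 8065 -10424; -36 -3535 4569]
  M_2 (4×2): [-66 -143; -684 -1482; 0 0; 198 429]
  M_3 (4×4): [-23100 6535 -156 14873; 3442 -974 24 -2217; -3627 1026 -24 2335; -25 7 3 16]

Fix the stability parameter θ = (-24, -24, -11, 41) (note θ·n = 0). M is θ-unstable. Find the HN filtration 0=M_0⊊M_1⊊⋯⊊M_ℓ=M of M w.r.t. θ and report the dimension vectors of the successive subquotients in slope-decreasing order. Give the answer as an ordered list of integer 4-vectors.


Interval decomposition of M: I[1,1], I[1,2], I[1,4], I[3,4]^3.
HN type (ℓ=3): μ^(1)=41; μ^(2)=-11; μ^(3)=-24

((0, 0, 0, 4); (0, 0, 4, 0); (3, 2, 0, 0))


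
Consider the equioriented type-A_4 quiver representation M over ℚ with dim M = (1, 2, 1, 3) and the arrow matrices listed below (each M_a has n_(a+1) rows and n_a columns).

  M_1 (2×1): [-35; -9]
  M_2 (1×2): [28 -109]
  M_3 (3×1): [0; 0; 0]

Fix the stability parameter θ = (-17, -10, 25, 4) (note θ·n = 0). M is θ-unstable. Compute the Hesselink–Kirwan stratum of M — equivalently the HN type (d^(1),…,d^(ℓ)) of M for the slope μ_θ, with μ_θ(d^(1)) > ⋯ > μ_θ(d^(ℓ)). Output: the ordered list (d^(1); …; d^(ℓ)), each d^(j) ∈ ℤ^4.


Barcode: M ≅ I[1,3], I[2,2], I[4,4]^3. HN layers by μ_θ (4 steps, strictly decreasing):
  μ^(1)=25; μ^(2)=4; μ^(3)=-10; μ^(4)=-17

((0, 0, 1, 0); (0, 0, 0, 3); (0, 2, 0, 0); (1, 0, 0, 0))


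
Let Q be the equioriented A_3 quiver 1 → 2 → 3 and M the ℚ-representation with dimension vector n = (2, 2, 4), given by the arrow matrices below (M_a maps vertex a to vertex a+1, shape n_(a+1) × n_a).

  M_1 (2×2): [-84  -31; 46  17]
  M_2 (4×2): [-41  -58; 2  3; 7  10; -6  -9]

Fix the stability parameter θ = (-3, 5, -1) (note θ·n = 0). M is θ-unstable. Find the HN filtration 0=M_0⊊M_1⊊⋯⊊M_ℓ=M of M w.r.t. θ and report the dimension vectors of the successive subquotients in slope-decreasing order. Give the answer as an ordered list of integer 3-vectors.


Barcode: M ≅ I[1,3]^2, I[3,3]^2. HN layers by μ_θ (3 steps, strictly decreasing):
  μ^(1)=2; μ^(2)=-1; μ^(3)=-3

((0, 2, 2); (0, 0, 2); (2, 0, 0))


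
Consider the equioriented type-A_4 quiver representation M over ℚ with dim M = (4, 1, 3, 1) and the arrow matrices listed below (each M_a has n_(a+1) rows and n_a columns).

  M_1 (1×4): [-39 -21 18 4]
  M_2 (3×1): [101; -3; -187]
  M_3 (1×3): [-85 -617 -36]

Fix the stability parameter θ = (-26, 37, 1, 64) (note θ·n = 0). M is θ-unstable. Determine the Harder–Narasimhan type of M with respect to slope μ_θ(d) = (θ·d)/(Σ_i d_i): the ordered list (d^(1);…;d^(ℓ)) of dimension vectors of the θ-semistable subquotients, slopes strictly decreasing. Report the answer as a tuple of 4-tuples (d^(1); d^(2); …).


Via rank(M_{q-1}∘⋯∘M_p): M ≅ I[1,1]^3, I[1,4], I[3,3]^2.
μ_θ-semistable layers: μ^(1)=64; μ^(2)=19; μ^(3)=1; μ^(4)=-26

((0, 0, 0, 1); (0, 1, 1, 0); (0, 0, 2, 0); (4, 0, 0, 0))


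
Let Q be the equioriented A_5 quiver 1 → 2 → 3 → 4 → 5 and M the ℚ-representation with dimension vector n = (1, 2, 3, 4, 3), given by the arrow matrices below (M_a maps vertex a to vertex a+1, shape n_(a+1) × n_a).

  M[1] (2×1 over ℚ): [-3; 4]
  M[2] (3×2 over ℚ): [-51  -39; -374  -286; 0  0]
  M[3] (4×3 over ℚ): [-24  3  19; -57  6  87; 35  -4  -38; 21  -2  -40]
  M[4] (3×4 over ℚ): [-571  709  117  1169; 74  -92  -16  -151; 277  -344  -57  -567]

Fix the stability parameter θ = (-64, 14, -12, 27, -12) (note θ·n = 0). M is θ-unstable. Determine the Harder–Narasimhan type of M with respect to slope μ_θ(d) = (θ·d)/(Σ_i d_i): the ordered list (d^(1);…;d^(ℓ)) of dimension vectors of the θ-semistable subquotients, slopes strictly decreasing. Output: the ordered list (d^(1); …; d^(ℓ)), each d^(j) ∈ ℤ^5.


Barcode: M ≅ I[1,5], I[2,2], I[3,5]^2, I[4,4]. HN layers by μ_θ (6 steps, strictly decreasing):
  μ^(1)=27; μ^(2)=14; μ^(3)=15/2; μ^(4)=1; μ^(5)=-12; μ^(6)=-64

((0, 0, 0, 1, 0); (0, 1, 0, 0, 0); (0, 0, 0, 3, 3); (0, 1, 1, 0, 0); (0, 0, 2, 0, 0); (1, 0, 0, 0, 0))


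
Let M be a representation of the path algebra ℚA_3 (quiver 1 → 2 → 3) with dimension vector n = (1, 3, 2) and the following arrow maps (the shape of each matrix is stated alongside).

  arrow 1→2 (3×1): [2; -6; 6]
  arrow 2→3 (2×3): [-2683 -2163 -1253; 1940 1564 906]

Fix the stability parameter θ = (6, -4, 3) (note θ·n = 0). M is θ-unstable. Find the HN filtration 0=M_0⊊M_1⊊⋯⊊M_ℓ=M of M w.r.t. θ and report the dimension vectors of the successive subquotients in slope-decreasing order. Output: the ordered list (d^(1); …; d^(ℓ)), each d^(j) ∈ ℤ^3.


Barcode: M ≅ I[1,3], I[2,2], I[2,3]. HN layers by μ_θ (3 steps, strictly decreasing):
  μ^(1)=3; μ^(2)=1; μ^(3)=-4

((0, 0, 2); (1, 1, 0); (0, 2, 0))


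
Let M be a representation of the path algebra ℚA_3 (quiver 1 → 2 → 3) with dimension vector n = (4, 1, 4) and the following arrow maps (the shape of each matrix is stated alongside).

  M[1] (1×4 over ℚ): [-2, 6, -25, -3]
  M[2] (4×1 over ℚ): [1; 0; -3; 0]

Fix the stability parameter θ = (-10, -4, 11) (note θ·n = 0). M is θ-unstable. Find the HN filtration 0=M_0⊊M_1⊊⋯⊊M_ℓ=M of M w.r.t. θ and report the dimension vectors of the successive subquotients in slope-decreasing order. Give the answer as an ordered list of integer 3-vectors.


Barcode: M ≅ I[1,1]^3, I[1,3], I[3,3]^3. HN layers by μ_θ (3 steps, strictly decreasing):
  μ^(1)=11; μ^(2)=-4; μ^(3)=-10

((0, 0, 4); (0, 1, 0); (4, 0, 0))


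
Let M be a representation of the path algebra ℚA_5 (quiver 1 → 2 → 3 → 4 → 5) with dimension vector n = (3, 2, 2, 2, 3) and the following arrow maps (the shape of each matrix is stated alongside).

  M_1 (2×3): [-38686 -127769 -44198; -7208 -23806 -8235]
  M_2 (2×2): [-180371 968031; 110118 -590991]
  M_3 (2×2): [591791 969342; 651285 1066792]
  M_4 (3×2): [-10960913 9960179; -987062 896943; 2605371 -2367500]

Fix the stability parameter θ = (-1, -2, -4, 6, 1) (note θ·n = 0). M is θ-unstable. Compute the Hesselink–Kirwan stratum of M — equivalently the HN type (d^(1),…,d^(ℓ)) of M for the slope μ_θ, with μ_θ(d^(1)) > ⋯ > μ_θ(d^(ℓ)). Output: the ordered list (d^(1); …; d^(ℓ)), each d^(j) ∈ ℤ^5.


Barcode: M ≅ I[1,1], I[1,5]^2, I[5,5]. HN layers by μ_θ (4 steps, strictly decreasing):
  μ^(1)=7/2; μ^(2)=1; μ^(3)=-1; μ^(4)=-7/3

((0, 0, 0, 2, 2); (0, 0, 0, 0, 1); (1, 0, 0, 0, 0); (2, 2, 2, 0, 0))


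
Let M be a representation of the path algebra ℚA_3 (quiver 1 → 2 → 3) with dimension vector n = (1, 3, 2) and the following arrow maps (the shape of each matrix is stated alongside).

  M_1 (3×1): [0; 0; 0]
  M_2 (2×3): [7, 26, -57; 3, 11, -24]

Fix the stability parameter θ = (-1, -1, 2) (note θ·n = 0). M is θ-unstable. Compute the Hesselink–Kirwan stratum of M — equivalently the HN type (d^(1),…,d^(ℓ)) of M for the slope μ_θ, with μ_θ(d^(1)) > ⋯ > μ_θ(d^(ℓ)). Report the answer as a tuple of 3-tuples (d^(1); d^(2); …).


Barcode: M ≅ I[1,1], I[2,2], I[2,3]^2. HN layers by μ_θ (2 steps, strictly decreasing):
  μ^(1)=2; μ^(2)=-1

((0, 0, 2); (1, 3, 0))


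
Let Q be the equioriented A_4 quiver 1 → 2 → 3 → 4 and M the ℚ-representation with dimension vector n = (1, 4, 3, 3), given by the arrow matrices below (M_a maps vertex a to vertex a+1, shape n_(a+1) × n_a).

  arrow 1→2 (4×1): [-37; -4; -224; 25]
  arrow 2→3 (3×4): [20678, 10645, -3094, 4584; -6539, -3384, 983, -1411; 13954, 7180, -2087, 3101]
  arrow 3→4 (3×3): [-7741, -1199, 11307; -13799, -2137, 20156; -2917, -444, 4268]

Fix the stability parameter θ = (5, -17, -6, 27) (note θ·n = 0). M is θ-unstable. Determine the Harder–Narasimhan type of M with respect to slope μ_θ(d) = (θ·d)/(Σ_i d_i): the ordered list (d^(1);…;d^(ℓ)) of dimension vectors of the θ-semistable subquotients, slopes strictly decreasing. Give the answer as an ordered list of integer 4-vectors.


Barcode: M ≅ I[1,4], I[2,2], I[2,4]^2. HN layers by μ_θ (3 steps, strictly decreasing):
  μ^(1)=27; μ^(2)=-6; μ^(3)=-17

((0, 0, 0, 3); (1, 1, 3, 0); (0, 3, 0, 0))


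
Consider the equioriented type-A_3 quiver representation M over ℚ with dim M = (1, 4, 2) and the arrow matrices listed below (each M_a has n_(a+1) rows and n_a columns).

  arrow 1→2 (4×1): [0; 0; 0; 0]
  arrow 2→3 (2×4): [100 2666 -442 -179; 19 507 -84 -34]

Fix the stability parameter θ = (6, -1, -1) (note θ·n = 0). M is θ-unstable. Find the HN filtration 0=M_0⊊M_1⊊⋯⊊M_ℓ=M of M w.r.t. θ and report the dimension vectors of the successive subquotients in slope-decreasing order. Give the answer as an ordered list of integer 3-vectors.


Barcode: M ≅ I[1,1], I[2,2]^2, I[2,3]^2. HN layers by μ_θ (2 steps, strictly decreasing):
  μ^(1)=6; μ^(2)=-1

((1, 0, 0); (0, 4, 2))


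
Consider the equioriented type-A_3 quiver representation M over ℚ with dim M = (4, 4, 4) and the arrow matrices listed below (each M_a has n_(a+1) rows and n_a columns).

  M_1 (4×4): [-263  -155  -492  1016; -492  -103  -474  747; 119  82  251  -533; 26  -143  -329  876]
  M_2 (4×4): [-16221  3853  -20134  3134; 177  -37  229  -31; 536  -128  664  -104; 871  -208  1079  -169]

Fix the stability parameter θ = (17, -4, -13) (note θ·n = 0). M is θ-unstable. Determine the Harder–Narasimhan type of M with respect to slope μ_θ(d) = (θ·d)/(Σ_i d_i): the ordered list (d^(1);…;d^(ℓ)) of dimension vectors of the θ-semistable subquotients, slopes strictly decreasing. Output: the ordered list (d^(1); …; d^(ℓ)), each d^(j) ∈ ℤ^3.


Via rank(M_{q-1}∘⋯∘M_p): M ≅ I[1,2], I[1,3]^3, I[3,3].
μ_θ-semistable layers: μ^(1)=13/2; μ^(2)=0; μ^(3)=-13

((1, 1, 0); (3, 3, 3); (0, 0, 1))


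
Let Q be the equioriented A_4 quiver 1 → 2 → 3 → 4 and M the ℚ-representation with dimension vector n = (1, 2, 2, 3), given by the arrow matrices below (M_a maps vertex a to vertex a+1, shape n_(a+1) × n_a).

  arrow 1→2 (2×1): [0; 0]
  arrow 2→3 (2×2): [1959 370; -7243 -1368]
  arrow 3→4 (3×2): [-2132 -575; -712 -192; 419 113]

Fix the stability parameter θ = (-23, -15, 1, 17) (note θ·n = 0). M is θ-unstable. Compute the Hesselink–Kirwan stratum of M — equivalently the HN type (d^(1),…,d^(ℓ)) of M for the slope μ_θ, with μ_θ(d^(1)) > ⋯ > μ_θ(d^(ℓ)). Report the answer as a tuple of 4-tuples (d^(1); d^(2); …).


Via rank(M_{q-1}∘⋯∘M_p): M ≅ I[1,1], I[2,4]^2, I[4,4].
μ_θ-semistable layers: μ^(1)=17; μ^(2)=1; μ^(3)=-15; μ^(4)=-23

((0, 0, 0, 3); (0, 0, 2, 0); (0, 2, 0, 0); (1, 0, 0, 0))


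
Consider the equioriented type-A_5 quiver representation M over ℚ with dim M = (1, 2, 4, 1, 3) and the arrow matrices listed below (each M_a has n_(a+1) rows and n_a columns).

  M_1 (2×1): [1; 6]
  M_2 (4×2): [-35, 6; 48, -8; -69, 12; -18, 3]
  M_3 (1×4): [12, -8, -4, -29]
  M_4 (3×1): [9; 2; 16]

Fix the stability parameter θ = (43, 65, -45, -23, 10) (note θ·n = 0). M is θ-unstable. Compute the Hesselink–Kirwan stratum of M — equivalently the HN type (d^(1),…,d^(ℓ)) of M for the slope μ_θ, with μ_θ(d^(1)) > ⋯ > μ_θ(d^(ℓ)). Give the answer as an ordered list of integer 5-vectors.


Via rank(M_{q-1}∘⋯∘M_p): M ≅ I[1,3], I[2,5], I[3,3]^2, I[5,5]^2.
μ_θ-semistable layers: μ^(1)=21; μ^(2)=10; μ^(3)=-1; μ^(4)=-45

((1, 1, 1, 0, 0); (0, 0, 0, 0, 3); (0, 1, 1, 1, 0); (0, 0, 2, 0, 0))


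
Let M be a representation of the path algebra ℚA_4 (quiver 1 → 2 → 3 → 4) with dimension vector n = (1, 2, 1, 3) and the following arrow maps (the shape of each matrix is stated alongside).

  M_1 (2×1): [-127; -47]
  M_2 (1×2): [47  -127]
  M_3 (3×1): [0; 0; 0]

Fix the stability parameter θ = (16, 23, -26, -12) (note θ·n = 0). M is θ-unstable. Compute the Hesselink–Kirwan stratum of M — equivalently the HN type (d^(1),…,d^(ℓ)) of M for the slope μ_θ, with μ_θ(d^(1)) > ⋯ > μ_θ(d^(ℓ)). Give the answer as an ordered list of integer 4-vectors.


Interval decomposition of M: I[1,2], I[2,3], I[4,4]^3.
HN type (ℓ=4): μ^(1)=23; μ^(2)=16; μ^(3)=-3/2; μ^(4)=-12

((0, 1, 0, 0); (1, 0, 0, 0); (0, 1, 1, 0); (0, 0, 0, 3))


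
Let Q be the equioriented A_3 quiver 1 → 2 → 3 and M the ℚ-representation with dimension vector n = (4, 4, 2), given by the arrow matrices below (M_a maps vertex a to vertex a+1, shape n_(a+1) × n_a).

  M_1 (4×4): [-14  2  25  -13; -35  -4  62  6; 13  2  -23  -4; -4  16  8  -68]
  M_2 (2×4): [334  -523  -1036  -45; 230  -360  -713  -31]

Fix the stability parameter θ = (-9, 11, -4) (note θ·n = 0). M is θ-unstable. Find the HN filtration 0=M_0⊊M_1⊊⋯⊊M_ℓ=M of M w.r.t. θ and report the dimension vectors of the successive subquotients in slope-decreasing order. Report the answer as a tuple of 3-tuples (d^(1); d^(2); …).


Interval decomposition of M: I[1,1], I[1,2], I[1,3]^2, I[2,2].
HN type (ℓ=3): μ^(1)=11; μ^(2)=7/2; μ^(3)=-9

((0, 2, 0); (0, 2, 2); (4, 0, 0))


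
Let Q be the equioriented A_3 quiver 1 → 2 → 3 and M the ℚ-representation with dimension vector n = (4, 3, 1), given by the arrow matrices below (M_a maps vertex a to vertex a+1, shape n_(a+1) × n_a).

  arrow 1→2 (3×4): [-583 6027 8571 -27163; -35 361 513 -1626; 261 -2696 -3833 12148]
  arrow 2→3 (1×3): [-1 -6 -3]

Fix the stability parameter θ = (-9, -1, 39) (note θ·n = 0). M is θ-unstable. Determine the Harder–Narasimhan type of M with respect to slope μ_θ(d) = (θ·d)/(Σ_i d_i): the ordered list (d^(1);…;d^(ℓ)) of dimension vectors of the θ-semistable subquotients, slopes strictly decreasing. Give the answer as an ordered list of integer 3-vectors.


Interval decomposition of M: I[1,1], I[1,2]^2, I[1,3].
HN type (ℓ=3): μ^(1)=39; μ^(2)=-1; μ^(3)=-9

((0, 0, 1); (0, 3, 0); (4, 0, 0))


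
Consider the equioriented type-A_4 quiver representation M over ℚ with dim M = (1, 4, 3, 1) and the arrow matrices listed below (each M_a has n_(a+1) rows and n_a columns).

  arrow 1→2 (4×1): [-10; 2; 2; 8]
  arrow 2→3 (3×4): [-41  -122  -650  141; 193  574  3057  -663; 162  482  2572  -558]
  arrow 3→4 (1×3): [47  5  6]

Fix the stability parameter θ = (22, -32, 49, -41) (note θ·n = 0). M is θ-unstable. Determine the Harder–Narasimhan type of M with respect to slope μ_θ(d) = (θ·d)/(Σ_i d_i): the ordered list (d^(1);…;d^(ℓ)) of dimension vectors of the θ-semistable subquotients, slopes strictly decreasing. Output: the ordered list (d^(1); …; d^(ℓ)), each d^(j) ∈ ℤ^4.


Barcode: M ≅ I[1,4], I[2,2], I[2,3]^2. HN layers by μ_θ (4 steps, strictly decreasing):
  μ^(1)=49; μ^(2)=4; μ^(3)=-5; μ^(4)=-32

((0, 0, 2, 0); (0, 0, 1, 1); (1, 1, 0, 0); (0, 3, 0, 0))


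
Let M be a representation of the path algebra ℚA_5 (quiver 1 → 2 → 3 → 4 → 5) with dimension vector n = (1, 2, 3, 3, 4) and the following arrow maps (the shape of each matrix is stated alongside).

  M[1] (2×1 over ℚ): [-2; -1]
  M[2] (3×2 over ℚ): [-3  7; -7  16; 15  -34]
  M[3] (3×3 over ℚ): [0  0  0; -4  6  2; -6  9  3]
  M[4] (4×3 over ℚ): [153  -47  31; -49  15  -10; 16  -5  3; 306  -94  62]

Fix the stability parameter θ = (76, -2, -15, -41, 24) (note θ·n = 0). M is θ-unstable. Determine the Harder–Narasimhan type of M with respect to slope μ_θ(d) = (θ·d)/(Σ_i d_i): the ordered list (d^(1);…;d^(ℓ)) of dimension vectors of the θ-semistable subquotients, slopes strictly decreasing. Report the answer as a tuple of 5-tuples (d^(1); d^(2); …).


Barcode: M ≅ I[1,3], I[2,3], I[3,5], I[4,5]^2, I[5,5]. HN layers by μ_θ (5 steps, strictly decreasing):
  μ^(1)=24; μ^(2)=59/3; μ^(3)=-17/2; μ^(4)=-28; μ^(5)=-41

((0, 0, 0, 0, 4); (1, 1, 1, 0, 0); (0, 1, 1, 0, 0); (0, 0, 1, 1, 0); (0, 0, 0, 2, 0))


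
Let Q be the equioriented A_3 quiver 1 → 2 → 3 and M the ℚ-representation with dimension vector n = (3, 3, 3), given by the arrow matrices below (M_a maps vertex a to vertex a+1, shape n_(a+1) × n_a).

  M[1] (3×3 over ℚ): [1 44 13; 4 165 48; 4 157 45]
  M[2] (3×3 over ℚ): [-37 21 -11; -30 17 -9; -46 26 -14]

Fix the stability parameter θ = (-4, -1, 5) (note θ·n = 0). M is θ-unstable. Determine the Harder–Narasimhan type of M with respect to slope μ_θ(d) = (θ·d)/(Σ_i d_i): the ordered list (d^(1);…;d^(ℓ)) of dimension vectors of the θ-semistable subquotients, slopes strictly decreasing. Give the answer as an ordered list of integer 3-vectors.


Interval decomposition of M: I[1,2], I[1,3]^2, I[3,3].
HN type (ℓ=3): μ^(1)=5; μ^(2)=-1; μ^(3)=-4

((0, 0, 3); (0, 3, 0); (3, 0, 0))


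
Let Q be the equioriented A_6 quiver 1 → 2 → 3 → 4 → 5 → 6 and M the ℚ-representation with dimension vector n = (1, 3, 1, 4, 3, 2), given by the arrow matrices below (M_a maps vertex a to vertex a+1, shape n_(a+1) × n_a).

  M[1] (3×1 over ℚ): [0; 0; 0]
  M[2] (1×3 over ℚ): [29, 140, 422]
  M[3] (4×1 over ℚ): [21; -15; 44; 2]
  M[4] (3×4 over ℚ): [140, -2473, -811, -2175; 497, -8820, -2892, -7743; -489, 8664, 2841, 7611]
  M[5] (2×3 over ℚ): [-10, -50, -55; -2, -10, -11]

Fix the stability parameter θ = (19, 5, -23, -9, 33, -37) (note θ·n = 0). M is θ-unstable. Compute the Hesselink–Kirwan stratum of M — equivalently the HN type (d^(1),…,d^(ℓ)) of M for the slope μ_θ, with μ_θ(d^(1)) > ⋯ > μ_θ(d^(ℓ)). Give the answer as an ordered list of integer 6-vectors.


Barcode: M ≅ I[1,1], I[2,2]^2, I[2,6], I[4,4], I[4,5]^2, I[6,6]. HN layers by μ_θ (6 steps, strictly decreasing):
  μ^(1)=33; μ^(2)=19; μ^(3)=5; μ^(4)=-2; μ^(5)=-9; μ^(6)=-37

((0, 0, 0, 0, 2, 0); (1, 0, 0, 0, 0, 0); (0, 2, 0, 0, 0, 0); (0, 0, 0, 0, 1, 1); (0, 1, 1, 4, 0, 0); (0, 0, 0, 0, 0, 1))


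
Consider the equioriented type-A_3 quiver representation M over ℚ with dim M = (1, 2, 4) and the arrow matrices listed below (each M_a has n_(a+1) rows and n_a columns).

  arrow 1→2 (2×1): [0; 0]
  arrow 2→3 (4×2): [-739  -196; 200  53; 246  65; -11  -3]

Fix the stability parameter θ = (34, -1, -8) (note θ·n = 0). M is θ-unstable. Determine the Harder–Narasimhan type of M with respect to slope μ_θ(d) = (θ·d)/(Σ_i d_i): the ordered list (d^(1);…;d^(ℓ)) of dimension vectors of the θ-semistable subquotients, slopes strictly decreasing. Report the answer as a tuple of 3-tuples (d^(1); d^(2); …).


Via rank(M_{q-1}∘⋯∘M_p): M ≅ I[1,1], I[2,3]^2, I[3,3]^2.
μ_θ-semistable layers: μ^(1)=34; μ^(2)=-9/2; μ^(3)=-8

((1, 0, 0); (0, 2, 2); (0, 0, 2))


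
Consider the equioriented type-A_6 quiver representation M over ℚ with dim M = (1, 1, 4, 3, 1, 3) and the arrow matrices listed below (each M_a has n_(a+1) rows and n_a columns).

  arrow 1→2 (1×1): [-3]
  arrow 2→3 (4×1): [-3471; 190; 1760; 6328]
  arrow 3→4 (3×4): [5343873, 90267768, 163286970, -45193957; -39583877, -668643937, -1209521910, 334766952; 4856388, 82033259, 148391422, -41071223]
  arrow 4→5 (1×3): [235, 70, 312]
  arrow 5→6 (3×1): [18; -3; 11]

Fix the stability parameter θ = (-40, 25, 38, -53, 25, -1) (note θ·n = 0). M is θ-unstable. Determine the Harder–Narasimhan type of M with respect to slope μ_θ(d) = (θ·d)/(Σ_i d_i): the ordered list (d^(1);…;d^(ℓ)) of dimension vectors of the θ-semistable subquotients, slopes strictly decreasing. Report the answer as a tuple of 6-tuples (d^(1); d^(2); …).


Interval decomposition of M: I[1,6], I[3,3], I[3,4]^2, I[6,6]^2.
HN type (ℓ=6): μ^(1)=38; μ^(2)=12; μ^(3)=10/3; μ^(4)=-1; μ^(5)=-15/2; μ^(6)=-40

((0, 0, 1, 0, 0, 0); (0, 0, 0, 0, 1, 1); (0, 1, 1, 1, 0, 0); (0, 0, 0, 0, 0, 2); (0, 0, 2, 2, 0, 0); (1, 0, 0, 0, 0, 0))


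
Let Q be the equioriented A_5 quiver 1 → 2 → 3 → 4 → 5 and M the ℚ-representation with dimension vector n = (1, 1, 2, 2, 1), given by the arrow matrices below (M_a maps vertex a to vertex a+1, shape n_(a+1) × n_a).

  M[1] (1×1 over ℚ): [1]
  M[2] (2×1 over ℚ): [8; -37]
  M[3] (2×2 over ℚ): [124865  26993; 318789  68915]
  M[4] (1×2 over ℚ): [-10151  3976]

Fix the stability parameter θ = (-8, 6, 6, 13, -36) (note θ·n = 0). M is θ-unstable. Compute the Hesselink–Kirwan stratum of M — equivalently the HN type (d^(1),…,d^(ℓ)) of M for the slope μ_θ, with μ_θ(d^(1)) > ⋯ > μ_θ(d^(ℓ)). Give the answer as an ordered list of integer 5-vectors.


Barcode: M ≅ I[1,5], I[3,4]. HN layers by μ_θ (4 steps, strictly decreasing):
  μ^(1)=13; μ^(2)=6; μ^(3)=-11/4; μ^(4)=-8

((0, 0, 0, 1, 0); (0, 0, 1, 0, 0); (0, 1, 1, 1, 1); (1, 0, 0, 0, 0))


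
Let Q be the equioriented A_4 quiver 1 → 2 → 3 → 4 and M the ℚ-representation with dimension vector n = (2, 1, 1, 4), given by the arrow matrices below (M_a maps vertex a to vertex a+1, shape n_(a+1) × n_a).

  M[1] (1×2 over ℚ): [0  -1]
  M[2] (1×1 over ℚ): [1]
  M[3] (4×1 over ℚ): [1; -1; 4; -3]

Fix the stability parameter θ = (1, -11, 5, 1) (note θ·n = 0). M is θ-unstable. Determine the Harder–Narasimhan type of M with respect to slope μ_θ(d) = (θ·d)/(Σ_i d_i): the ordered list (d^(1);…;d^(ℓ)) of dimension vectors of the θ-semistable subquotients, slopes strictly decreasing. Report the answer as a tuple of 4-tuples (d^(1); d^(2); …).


Via rank(M_{q-1}∘⋯∘M_p): M ≅ I[1,1], I[1,4], I[4,4]^3.
μ_θ-semistable layers: μ^(1)=3; μ^(2)=1; μ^(3)=-5

((0, 0, 1, 1); (1, 0, 0, 3); (1, 1, 0, 0))


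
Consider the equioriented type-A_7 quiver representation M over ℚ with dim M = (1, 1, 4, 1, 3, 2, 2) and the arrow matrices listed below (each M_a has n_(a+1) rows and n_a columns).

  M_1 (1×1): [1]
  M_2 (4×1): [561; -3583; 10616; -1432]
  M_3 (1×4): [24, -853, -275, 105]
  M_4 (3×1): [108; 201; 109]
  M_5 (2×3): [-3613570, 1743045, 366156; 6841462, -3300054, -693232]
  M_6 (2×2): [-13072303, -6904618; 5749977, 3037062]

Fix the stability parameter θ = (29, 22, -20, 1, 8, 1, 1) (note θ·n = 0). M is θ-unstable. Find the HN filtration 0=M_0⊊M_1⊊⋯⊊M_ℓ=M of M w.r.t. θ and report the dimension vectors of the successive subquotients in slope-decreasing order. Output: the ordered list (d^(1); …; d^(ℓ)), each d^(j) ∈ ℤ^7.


Barcode: M ≅ I[1,7], I[3,3]^3, I[5,5], I[5,6], I[7,7]. HN layers by μ_θ (5 steps, strictly decreasing):
  μ^(1)=8; μ^(2)=6; μ^(3)=9/2; μ^(4)=1; μ^(5)=-20

((0, 0, 0, 0, 1, 0, 0); (1, 1, 1, 1, 1, 1, 1); (0, 0, 0, 0, 1, 1, 0); (0, 0, 0, 0, 0, 0, 1); (0, 0, 3, 0, 0, 0, 0))


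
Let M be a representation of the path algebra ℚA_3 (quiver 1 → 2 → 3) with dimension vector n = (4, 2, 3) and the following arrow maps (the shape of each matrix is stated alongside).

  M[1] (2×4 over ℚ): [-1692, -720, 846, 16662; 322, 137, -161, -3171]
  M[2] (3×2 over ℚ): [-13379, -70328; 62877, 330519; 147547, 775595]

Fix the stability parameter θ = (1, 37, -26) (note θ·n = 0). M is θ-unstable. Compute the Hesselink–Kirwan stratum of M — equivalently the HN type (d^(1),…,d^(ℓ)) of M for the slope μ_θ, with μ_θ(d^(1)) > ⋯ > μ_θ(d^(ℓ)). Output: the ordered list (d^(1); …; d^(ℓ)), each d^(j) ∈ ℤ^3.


Via rank(M_{q-1}∘⋯∘M_p): M ≅ I[1,1]^2, I[1,3]^2, I[3,3].
μ_θ-semistable layers: μ^(1)=11/2; μ^(2)=1; μ^(3)=-26

((0, 2, 2); (4, 0, 0); (0, 0, 1))


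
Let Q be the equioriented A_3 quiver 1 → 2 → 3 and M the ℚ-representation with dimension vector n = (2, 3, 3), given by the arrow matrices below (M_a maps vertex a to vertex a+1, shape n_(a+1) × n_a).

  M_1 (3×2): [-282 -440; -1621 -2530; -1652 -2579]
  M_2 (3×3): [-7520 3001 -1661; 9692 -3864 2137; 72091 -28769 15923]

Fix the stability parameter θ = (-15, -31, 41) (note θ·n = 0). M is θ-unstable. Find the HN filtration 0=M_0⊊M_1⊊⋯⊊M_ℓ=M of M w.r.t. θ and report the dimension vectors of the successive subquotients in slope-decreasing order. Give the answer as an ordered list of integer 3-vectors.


Interval decomposition of M: I[1,3]^2, I[2,3].
HN type (ℓ=3): μ^(1)=41; μ^(2)=-23; μ^(3)=-31

((0, 0, 3); (2, 2, 0); (0, 1, 0))


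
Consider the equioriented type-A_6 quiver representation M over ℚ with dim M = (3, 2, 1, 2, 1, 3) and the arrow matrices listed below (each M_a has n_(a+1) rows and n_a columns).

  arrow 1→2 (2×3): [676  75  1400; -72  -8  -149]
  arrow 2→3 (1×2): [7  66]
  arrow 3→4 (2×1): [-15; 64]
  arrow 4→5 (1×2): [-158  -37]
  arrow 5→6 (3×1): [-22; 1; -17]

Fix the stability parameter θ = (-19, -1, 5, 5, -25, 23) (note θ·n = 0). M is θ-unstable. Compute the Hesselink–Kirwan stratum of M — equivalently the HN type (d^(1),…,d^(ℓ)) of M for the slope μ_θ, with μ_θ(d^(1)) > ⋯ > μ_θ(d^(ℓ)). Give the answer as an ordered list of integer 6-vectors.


Via rank(M_{q-1}∘⋯∘M_p): M ≅ I[1,1], I[1,2], I[1,6], I[4,4], I[6,6]^2.
μ_θ-semistable layers: μ^(1)=23; μ^(2)=5; μ^(3)=-1; μ^(4)=-4; μ^(5)=-19

((0, 0, 0, 0, 0, 3); (0, 0, 0, 1, 0, 0); (0, 1, 0, 0, 0, 0); (0, 1, 1, 1, 1, 0); (3, 0, 0, 0, 0, 0))


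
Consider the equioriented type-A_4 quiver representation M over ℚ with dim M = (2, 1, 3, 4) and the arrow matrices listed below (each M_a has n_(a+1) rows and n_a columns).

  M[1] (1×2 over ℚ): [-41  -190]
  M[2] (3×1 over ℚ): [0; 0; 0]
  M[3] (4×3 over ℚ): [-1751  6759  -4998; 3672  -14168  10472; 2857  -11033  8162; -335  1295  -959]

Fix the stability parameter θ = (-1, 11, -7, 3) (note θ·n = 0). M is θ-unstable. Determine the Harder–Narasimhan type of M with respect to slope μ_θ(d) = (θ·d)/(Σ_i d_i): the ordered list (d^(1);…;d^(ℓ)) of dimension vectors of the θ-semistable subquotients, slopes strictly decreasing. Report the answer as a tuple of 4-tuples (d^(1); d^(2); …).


Barcode: M ≅ I[1,1], I[1,2], I[3,3], I[3,4]^2, I[4,4]^2. HN layers by μ_θ (4 steps, strictly decreasing):
  μ^(1)=11; μ^(2)=3; μ^(3)=-1; μ^(4)=-7

((0, 1, 0, 0); (0, 0, 0, 4); (2, 0, 0, 0); (0, 0, 3, 0))


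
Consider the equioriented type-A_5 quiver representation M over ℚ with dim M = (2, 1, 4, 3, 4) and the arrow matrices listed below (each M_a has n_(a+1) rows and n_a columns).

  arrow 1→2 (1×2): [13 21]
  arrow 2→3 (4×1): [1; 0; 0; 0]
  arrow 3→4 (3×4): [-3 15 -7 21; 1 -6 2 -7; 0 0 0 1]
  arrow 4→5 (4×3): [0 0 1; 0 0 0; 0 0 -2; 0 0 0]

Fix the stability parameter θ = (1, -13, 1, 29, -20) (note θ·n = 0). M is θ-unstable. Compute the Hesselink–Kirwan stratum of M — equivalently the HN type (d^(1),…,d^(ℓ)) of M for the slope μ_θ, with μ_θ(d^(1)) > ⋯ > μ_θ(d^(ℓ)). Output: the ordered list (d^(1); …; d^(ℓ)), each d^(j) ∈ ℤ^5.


Barcode: M ≅ I[1,1], I[1,4], I[3,3], I[3,4], I[3,5], I[5,5]^3. HN layers by μ_θ (5 steps, strictly decreasing):
  μ^(1)=29; μ^(2)=9/2; μ^(3)=1; μ^(4)=-6; μ^(5)=-20

((0, 0, 0, 2, 0); (0, 0, 0, 1, 1); (1, 0, 4, 0, 0); (1, 1, 0, 0, 0); (0, 0, 0, 0, 3))


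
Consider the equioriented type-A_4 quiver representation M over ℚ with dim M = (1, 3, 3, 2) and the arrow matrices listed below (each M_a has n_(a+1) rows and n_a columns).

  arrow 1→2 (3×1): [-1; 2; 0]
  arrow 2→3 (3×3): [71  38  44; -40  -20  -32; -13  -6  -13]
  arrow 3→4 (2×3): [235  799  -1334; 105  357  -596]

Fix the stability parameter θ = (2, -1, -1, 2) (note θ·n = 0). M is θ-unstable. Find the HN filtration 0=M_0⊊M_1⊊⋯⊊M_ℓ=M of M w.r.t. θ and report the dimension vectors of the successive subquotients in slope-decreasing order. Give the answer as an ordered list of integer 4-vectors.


Barcode: M ≅ I[1,4], I[2,3], I[2,4]. HN layers by μ_θ (3 steps, strictly decreasing):
  μ^(1)=2; μ^(2)=0; μ^(3)=-1

((0, 0, 0, 2); (1, 1, 1, 0); (0, 2, 2, 0))


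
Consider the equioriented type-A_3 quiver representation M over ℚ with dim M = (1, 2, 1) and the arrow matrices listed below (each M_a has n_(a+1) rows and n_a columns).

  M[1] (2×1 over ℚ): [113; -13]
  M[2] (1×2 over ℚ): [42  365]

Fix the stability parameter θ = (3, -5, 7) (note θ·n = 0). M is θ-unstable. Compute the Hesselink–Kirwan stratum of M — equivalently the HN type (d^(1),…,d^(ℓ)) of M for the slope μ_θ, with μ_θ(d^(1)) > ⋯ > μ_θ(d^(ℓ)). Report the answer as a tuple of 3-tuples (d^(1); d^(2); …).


Interval decomposition of M: I[1,3], I[2,2].
HN type (ℓ=3): μ^(1)=7; μ^(2)=-1; μ^(3)=-5

((0, 0, 1); (1, 1, 0); (0, 1, 0))


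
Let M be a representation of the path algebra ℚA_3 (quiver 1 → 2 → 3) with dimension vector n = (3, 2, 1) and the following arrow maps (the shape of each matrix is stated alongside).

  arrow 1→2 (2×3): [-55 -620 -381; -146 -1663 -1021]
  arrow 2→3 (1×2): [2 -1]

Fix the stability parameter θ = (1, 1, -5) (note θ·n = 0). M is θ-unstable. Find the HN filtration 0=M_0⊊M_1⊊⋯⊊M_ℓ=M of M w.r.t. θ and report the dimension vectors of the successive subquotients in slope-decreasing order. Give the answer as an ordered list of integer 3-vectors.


Barcode: M ≅ I[1,1], I[1,2], I[1,3]. HN layers by μ_θ (2 steps, strictly decreasing):
  μ^(1)=1; μ^(2)=-1

((2, 1, 0); (1, 1, 1))


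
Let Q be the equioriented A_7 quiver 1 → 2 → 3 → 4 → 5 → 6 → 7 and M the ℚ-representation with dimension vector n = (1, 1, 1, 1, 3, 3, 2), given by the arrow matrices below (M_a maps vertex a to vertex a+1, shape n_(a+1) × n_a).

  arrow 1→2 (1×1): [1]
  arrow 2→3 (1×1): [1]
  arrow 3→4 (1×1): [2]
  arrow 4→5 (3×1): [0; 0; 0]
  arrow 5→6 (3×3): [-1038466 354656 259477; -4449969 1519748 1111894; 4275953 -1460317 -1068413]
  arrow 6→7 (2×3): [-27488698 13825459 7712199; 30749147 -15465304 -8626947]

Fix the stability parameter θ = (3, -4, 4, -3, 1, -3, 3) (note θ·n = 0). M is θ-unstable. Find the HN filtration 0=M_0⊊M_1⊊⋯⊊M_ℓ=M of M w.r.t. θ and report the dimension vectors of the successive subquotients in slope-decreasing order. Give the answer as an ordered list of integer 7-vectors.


Via rank(M_{q-1}∘⋯∘M_p): M ≅ I[1,4], I[5,6], I[5,7]^2.
μ_θ-semistable layers: μ^(1)=3; μ^(2)=1/2; μ^(3)=-1/2; μ^(4)=-1

((0, 0, 0, 0, 0, 0, 2); (0, 0, 1, 1, 0, 0, 0); (1, 1, 0, 0, 0, 0, 0); (0, 0, 0, 0, 3, 3, 0))


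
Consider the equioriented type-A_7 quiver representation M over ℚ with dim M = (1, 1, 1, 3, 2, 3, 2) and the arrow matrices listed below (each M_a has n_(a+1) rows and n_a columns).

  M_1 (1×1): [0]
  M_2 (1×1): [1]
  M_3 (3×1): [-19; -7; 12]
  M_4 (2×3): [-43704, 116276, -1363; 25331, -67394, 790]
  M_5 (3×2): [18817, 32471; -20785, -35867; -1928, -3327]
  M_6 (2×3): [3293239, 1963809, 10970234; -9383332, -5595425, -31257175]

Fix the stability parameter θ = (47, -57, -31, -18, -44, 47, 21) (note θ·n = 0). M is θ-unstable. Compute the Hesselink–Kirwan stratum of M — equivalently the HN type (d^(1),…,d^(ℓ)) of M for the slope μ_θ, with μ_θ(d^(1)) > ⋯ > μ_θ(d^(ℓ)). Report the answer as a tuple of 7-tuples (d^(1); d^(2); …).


Barcode: M ≅ I[1,1], I[2,6], I[4,4], I[4,7], I[6,7]. HN layers by μ_θ (5 steps, strictly decreasing):
  μ^(1)=47; μ^(2)=34; μ^(3)=-18; μ^(4)=-31; μ^(5)=-57

((1, 0, 0, 0, 0, 1, 0); (0, 0, 0, 0, 0, 2, 2); (0, 0, 0, 1, 0, 0, 0); (0, 0, 1, 2, 2, 0, 0); (0, 1, 0, 0, 0, 0, 0))


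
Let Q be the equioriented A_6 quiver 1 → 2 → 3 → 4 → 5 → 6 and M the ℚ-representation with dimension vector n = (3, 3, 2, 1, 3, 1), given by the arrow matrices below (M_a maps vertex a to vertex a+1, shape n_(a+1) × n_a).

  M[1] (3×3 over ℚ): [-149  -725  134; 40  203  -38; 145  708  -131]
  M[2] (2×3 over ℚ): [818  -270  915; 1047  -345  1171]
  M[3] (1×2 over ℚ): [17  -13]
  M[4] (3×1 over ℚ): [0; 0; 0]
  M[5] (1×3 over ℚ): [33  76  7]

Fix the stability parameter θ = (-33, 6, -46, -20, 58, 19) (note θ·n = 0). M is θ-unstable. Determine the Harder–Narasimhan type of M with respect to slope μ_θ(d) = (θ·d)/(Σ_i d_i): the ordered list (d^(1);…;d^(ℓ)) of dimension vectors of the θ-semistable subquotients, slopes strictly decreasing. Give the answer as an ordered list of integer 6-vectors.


Via rank(M_{q-1}∘⋯∘M_p): M ≅ I[1,2], I[1,3], I[1,4], I[5,5]^2, I[5,6].
μ_θ-semistable layers: μ^(1)=58; μ^(2)=77/2; μ^(3)=6; μ^(4)=-20; μ^(5)=-33

((0, 0, 0, 0, 2, 0); (0, 0, 0, 0, 1, 1); (0, 1, 0, 0, 0, 0); (0, 2, 2, 1, 0, 0); (3, 0, 0, 0, 0, 0))
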